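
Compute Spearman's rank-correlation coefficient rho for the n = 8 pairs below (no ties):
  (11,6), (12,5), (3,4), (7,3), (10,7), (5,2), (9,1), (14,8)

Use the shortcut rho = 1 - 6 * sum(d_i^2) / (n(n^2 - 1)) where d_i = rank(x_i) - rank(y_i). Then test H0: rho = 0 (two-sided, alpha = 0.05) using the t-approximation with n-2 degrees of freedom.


Step 1: Rank x and y separately (midranks; no ties here).
rank(x): 11->6, 12->7, 3->1, 7->3, 10->5, 5->2, 9->4, 14->8
rank(y): 6->6, 5->5, 4->4, 3->3, 7->7, 2->2, 1->1, 8->8
Step 2: d_i = R_x(i) - R_y(i); compute d_i^2.
  (6-6)^2=0, (7-5)^2=4, (1-4)^2=9, (3-3)^2=0, (5-7)^2=4, (2-2)^2=0, (4-1)^2=9, (8-8)^2=0
sum(d^2) = 26.
Step 3: rho = 1 - 6*26 / (8*(8^2 - 1)) = 1 - 156/504 = 0.690476.
Step 4: Under H0, t = rho * sqrt((n-2)/(1-rho^2)) = 2.3382 ~ t(6).
Step 5: Two-sided p-value from the t-distribution with 6 df = 0.057990.
Step 6: alpha = 0.05. fail to reject H0.

rho = 0.6905, p = 0.057990, fail to reject H0 at alpha = 0.05.


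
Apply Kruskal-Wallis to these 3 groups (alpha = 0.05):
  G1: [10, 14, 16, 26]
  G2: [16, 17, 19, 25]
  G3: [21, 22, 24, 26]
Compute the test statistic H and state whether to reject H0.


Step 1: Combine all N = 12 observations and assign midranks.
sorted (value, group, rank): (10,G1,1), (14,G1,2), (16,G1,3.5), (16,G2,3.5), (17,G2,5), (19,G2,6), (21,G3,7), (22,G3,8), (24,G3,9), (25,G2,10), (26,G1,11.5), (26,G3,11.5)
Step 2: Sum ranks within each group.
R_1 = 18 (n_1 = 4)
R_2 = 24.5 (n_2 = 4)
R_3 = 35.5 (n_3 = 4)
Step 3: H = 12/(N(N+1)) * sum(R_i^2/n_i) - 3(N+1)
     = 12/(12*13) * (18^2/4 + 24.5^2/4 + 35.5^2/4) - 3*13
     = 0.076923 * 546.125 - 39
     = 3.009615.
Step 4: Ties present; correction factor C = 1 - 12/(12^3 - 12) = 0.993007. Corrected H = 3.009615 / 0.993007 = 3.030810.
Step 5: Under H0, H ~ chi^2(2); p-value = 0.219719.
Step 6: alpha = 0.05. fail to reject H0.

H = 3.0308, df = 2, p = 0.219719, fail to reject H0.


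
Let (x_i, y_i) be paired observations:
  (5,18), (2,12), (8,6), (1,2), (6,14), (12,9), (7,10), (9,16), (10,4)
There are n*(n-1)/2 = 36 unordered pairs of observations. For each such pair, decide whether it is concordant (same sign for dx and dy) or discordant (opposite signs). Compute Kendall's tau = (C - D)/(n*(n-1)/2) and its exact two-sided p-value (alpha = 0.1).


Step 1: Enumerate the 36 unordered pairs (i,j) with i<j and classify each by sign(x_j-x_i) * sign(y_j-y_i).
  (1,2):dx=-3,dy=-6->C; (1,3):dx=+3,dy=-12->D; (1,4):dx=-4,dy=-16->C; (1,5):dx=+1,dy=-4->D
  (1,6):dx=+7,dy=-9->D; (1,7):dx=+2,dy=-8->D; (1,8):dx=+4,dy=-2->D; (1,9):dx=+5,dy=-14->D
  (2,3):dx=+6,dy=-6->D; (2,4):dx=-1,dy=-10->C; (2,5):dx=+4,dy=+2->C; (2,6):dx=+10,dy=-3->D
  (2,7):dx=+5,dy=-2->D; (2,8):dx=+7,dy=+4->C; (2,9):dx=+8,dy=-8->D; (3,4):dx=-7,dy=-4->C
  (3,5):dx=-2,dy=+8->D; (3,6):dx=+4,dy=+3->C; (3,7):dx=-1,dy=+4->D; (3,8):dx=+1,dy=+10->C
  (3,9):dx=+2,dy=-2->D; (4,5):dx=+5,dy=+12->C; (4,6):dx=+11,dy=+7->C; (4,7):dx=+6,dy=+8->C
  (4,8):dx=+8,dy=+14->C; (4,9):dx=+9,dy=+2->C; (5,6):dx=+6,dy=-5->D; (5,7):dx=+1,dy=-4->D
  (5,8):dx=+3,dy=+2->C; (5,9):dx=+4,dy=-10->D; (6,7):dx=-5,dy=+1->D; (6,8):dx=-3,dy=+7->D
  (6,9):dx=-2,dy=-5->C; (7,8):dx=+2,dy=+6->C; (7,9):dx=+3,dy=-6->D; (8,9):dx=+1,dy=-12->D
Step 2: C = 16, D = 20, total pairs = 36.
Step 3: tau = (C - D)/(n(n-1)/2) = (16 - 20)/36 = -0.111111.
Step 4: Exact two-sided p-value (enumerate n! = 362880 permutations of y under H0): p = 0.761414.
Step 5: alpha = 0.1. fail to reject H0.

tau_b = -0.1111 (C=16, D=20), p = 0.761414, fail to reject H0.


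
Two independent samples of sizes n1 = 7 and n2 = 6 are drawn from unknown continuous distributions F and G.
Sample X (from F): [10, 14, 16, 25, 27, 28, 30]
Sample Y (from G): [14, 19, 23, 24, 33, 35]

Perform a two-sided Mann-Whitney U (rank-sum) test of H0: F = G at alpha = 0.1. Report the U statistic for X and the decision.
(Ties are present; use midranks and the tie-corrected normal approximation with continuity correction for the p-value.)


Step 1: Combine and sort all 13 observations; assign midranks.
sorted (value, group): (10,X), (14,X), (14,Y), (16,X), (19,Y), (23,Y), (24,Y), (25,X), (27,X), (28,X), (30,X), (33,Y), (35,Y)
ranks: 10->1, 14->2.5, 14->2.5, 16->4, 19->5, 23->6, 24->7, 25->8, 27->9, 28->10, 30->11, 33->12, 35->13
Step 2: Rank sum for X: R1 = 1 + 2.5 + 4 + 8 + 9 + 10 + 11 = 45.5.
Step 3: U_X = R1 - n1(n1+1)/2 = 45.5 - 7*8/2 = 45.5 - 28 = 17.5.
       U_Y = n1*n2 - U_X = 42 - 17.5 = 24.5.
Step 4: Ties are present, so use the tie-corrected normal approximation (with continuity correction) for the p-value.
Step 5: p-value = 0.667806; compare to alpha = 0.1. fail to reject H0.

U_X = 17.5, p = 0.667806, fail to reject H0 at alpha = 0.1.


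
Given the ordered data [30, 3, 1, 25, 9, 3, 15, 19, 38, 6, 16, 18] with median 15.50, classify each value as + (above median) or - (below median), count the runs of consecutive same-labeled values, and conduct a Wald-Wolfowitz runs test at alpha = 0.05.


Step 1: Compute median = 15.50; label A = above, B = below.
Labels in order: ABBABBBAABAA  (n_A = 6, n_B = 6)
Step 2: Count runs R = 7.
Step 3: Under H0 (random ordering), E[R] = 2*n_A*n_B/(n_A+n_B) + 1 = 2*6*6/12 + 1 = 7.0000.
        Var[R] = 2*n_A*n_B*(2*n_A*n_B - n_A - n_B) / ((n_A+n_B)^2 * (n_A+n_B-1)) = 4320/1584 = 2.7273.
        SD[R] = 1.6514.
Step 4: R = E[R], so z = 0 with no continuity correction.
Step 5: Two-sided p-value via normal approximation = 2*(1 - Phi(|z|)) = 1.000000.
Step 6: alpha = 0.05. fail to reject H0.

R = 7, z = 0.0000, p = 1.000000, fail to reject H0.


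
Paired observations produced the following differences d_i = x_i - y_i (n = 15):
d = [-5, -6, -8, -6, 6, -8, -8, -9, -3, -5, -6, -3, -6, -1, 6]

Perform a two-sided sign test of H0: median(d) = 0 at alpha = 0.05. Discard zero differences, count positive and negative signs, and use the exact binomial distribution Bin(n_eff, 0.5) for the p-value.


Step 1: Discard zero differences. Original n = 15; n_eff = number of nonzero differences = 15.
Nonzero differences (with sign): -5, -6, -8, -6, +6, -8, -8, -9, -3, -5, -6, -3, -6, -1, +6
Step 2: Count signs: positive = 2, negative = 13.
Step 3: Under H0: P(positive) = 0.5, so the number of positives S ~ Bin(15, 0.5).
Step 4: Two-sided exact p-value = sum of Bin(15,0.5) probabilities at or below the observed probability = 0.007385.
Step 5: alpha = 0.05. reject H0.

n_eff = 15, pos = 2, neg = 13, p = 0.007385, reject H0.


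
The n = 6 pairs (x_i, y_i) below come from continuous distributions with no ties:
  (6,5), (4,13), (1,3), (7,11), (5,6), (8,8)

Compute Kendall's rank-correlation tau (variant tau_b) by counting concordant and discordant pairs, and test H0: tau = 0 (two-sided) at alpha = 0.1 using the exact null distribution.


Step 1: Enumerate the 15 unordered pairs (i,j) with i<j and classify each by sign(x_j-x_i) * sign(y_j-y_i).
  (1,2):dx=-2,dy=+8->D; (1,3):dx=-5,dy=-2->C; (1,4):dx=+1,dy=+6->C; (1,5):dx=-1,dy=+1->D
  (1,6):dx=+2,dy=+3->C; (2,3):dx=-3,dy=-10->C; (2,4):dx=+3,dy=-2->D; (2,5):dx=+1,dy=-7->D
  (2,6):dx=+4,dy=-5->D; (3,4):dx=+6,dy=+8->C; (3,5):dx=+4,dy=+3->C; (3,6):dx=+7,dy=+5->C
  (4,5):dx=-2,dy=-5->C; (4,6):dx=+1,dy=-3->D; (5,6):dx=+3,dy=+2->C
Step 2: C = 9, D = 6, total pairs = 15.
Step 3: tau = (C - D)/(n(n-1)/2) = (9 - 6)/15 = 0.200000.
Step 4: Exact two-sided p-value (enumerate n! = 720 permutations of y under H0): p = 0.719444.
Step 5: alpha = 0.1. fail to reject H0.

tau_b = 0.2000 (C=9, D=6), p = 0.719444, fail to reject H0.


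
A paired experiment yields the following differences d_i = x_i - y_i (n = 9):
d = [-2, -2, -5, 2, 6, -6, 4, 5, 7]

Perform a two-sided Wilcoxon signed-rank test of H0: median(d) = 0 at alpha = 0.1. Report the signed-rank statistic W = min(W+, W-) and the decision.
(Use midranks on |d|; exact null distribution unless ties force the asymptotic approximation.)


Step 1: Drop any zero differences (none here) and take |d_i|.
|d| = [2, 2, 5, 2, 6, 6, 4, 5, 7]
Step 2: Midrank |d_i| (ties get averaged ranks).
ranks: |2|->2, |2|->2, |5|->5.5, |2|->2, |6|->7.5, |6|->7.5, |4|->4, |5|->5.5, |7|->9
Step 3: Attach original signs; sum ranks with positive sign and with negative sign.
W+ = 2 + 7.5 + 4 + 5.5 + 9 = 28
W- = 2 + 2 + 5.5 + 7.5 = 17
(Check: W+ + W- = 45 should equal n(n+1)/2 = 45.)
Step 4: Test statistic W = min(W+, W-) = 17.
Step 5: Ties in |d|, so use the tie-corrected normal approximation.
        E[W] = n(n+1)/4 = 9*10/4 = 22.5.
        Tie groups: |d|=2 (t=3), |d|=5 (t=2), |d|=6 (t=2); sum(t^3 - t) = 36.
        Var[W] = n(n+1)(2n+1)/24 - sum(t^3-t)/48 = 1710/24 - 36/48 = 70.5.
        z = (W - E[W]) / sqrt(Var[W]) = (17 - 22.5) / 8.3964 = -0.6550.
        Two-sided p = 2*Phi(z) = 0.512442.
Step 6: alpha = 0.1. fail to reject H0.

W+ = 28, W- = 17, W = min = 17, p = 0.512442, fail to reject H0.


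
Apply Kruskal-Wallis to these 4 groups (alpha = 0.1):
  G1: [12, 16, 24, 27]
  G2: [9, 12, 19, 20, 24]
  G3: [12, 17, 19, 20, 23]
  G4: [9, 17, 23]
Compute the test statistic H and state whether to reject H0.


Step 1: Combine all N = 17 observations and assign midranks.
sorted (value, group, rank): (9,G2,1.5), (9,G4,1.5), (12,G1,4), (12,G2,4), (12,G3,4), (16,G1,6), (17,G3,7.5), (17,G4,7.5), (19,G2,9.5), (19,G3,9.5), (20,G2,11.5), (20,G3,11.5), (23,G3,13.5), (23,G4,13.5), (24,G1,15.5), (24,G2,15.5), (27,G1,17)
Step 2: Sum ranks within each group.
R_1 = 42.5 (n_1 = 4)
R_2 = 42 (n_2 = 5)
R_3 = 46 (n_3 = 5)
R_4 = 22.5 (n_4 = 3)
Step 3: H = 12/(N(N+1)) * sum(R_i^2/n_i) - 3(N+1)
     = 12/(17*18) * (42.5^2/4 + 42^2/5 + 46^2/5 + 22.5^2/3) - 3*18
     = 0.039216 * 1396.31 - 54
     = 0.757353.
Step 4: Ties present; correction factor C = 1 - 60/(17^3 - 17) = 0.987745. Corrected H = 0.757353 / 0.987745 = 0.766749.
Step 5: Under H0, H ~ chi^2(3); p-value = 0.857402.
Step 6: alpha = 0.1. fail to reject H0.

H = 0.7667, df = 3, p = 0.857402, fail to reject H0.


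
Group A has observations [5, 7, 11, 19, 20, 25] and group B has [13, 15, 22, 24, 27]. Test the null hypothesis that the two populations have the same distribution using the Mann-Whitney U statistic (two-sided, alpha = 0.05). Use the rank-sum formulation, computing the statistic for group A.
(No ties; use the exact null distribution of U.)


Step 1: Combine and sort all 11 observations; assign midranks.
sorted (value, group): (5,X), (7,X), (11,X), (13,Y), (15,Y), (19,X), (20,X), (22,Y), (24,Y), (25,X), (27,Y)
ranks: 5->1, 7->2, 11->3, 13->4, 15->5, 19->6, 20->7, 22->8, 24->9, 25->10, 27->11
Step 2: Rank sum for X: R1 = 1 + 2 + 3 + 6 + 7 + 10 = 29.
Step 3: U_X = R1 - n1(n1+1)/2 = 29 - 6*7/2 = 29 - 21 = 8.
       U_Y = n1*n2 - U_X = 30 - 8 = 22.
Step 4: No ties, so the exact null distribution of U (based on enumerating the C(11,6) = 462 equally likely rank assignments) gives the two-sided p-value.
Step 5: p-value = 0.246753; compare to alpha = 0.05. fail to reject H0.

U_X = 8, p = 0.246753, fail to reject H0 at alpha = 0.05.


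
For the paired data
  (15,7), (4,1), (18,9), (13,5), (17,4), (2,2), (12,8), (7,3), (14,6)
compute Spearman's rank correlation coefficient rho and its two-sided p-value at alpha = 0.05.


Step 1: Rank x and y separately (midranks; no ties here).
rank(x): 15->7, 4->2, 18->9, 13->5, 17->8, 2->1, 12->4, 7->3, 14->6
rank(y): 7->7, 1->1, 9->9, 5->5, 4->4, 2->2, 8->8, 3->3, 6->6
Step 2: d_i = R_x(i) - R_y(i); compute d_i^2.
  (7-7)^2=0, (2-1)^2=1, (9-9)^2=0, (5-5)^2=0, (8-4)^2=16, (1-2)^2=1, (4-8)^2=16, (3-3)^2=0, (6-6)^2=0
sum(d^2) = 34.
Step 3: rho = 1 - 6*34 / (9*(9^2 - 1)) = 1 - 204/720 = 0.716667.
Step 4: Under H0, t = rho * sqrt((n-2)/(1-rho^2)) = 2.7188 ~ t(7).
Step 5: Two-sided p-value from the t-distribution with 7 df = 0.029818.
Step 6: alpha = 0.05. reject H0.

rho = 0.7167, p = 0.029818, reject H0 at alpha = 0.05.


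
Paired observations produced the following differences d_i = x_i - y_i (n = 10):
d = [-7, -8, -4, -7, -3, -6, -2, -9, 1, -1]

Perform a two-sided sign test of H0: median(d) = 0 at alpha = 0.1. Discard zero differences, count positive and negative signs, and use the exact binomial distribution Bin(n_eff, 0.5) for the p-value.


Step 1: Discard zero differences. Original n = 10; n_eff = number of nonzero differences = 10.
Nonzero differences (with sign): -7, -8, -4, -7, -3, -6, -2, -9, +1, -1
Step 2: Count signs: positive = 1, negative = 9.
Step 3: Under H0: P(positive) = 0.5, so the number of positives S ~ Bin(10, 0.5).
Step 4: Two-sided exact p-value = sum of Bin(10,0.5) probabilities at or below the observed probability = 0.021484.
Step 5: alpha = 0.1. reject H0.

n_eff = 10, pos = 1, neg = 9, p = 0.021484, reject H0.


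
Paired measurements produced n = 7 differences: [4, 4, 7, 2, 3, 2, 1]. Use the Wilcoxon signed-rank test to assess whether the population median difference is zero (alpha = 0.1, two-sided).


Step 1: Drop any zero differences (none here) and take |d_i|.
|d| = [4, 4, 7, 2, 3, 2, 1]
Step 2: Midrank |d_i| (ties get averaged ranks).
ranks: |4|->5.5, |4|->5.5, |7|->7, |2|->2.5, |3|->4, |2|->2.5, |1|->1
Step 3: Attach original signs; sum ranks with positive sign and with negative sign.
W+ = 5.5 + 5.5 + 7 + 2.5 + 4 + 2.5 + 1 = 28
W- = 0 = 0
(Check: W+ + W- = 28 should equal n(n+1)/2 = 28.)
Step 4: Test statistic W = min(W+, W-) = 0.
Step 5: Ties in |d|, so use the tie-corrected normal approximation.
        E[W] = n(n+1)/4 = 7*8/4 = 14.
        Tie groups: |d|=2 (t=2), |d|=4 (t=2); sum(t^3 - t) = 12.
        Var[W] = n(n+1)(2n+1)/24 - sum(t^3-t)/48 = 840/24 - 12/48 = 34.75.
        z = (W - E[W]) / sqrt(Var[W]) = (0 - 14) / 5.8949 = -2.3749.
        Two-sided p = 2*Phi(z) = 0.017552.
Step 6: alpha = 0.1. reject H0.

W+ = 28, W- = 0, W = min = 0, p = 0.017552, reject H0.


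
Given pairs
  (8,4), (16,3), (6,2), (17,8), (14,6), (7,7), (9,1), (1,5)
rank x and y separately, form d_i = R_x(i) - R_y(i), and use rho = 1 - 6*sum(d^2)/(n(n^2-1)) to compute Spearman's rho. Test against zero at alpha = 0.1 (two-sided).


Step 1: Rank x and y separately (midranks; no ties here).
rank(x): 8->4, 16->7, 6->2, 17->8, 14->6, 7->3, 9->5, 1->1
rank(y): 4->4, 3->3, 2->2, 8->8, 6->6, 7->7, 1->1, 5->5
Step 2: d_i = R_x(i) - R_y(i); compute d_i^2.
  (4-4)^2=0, (7-3)^2=16, (2-2)^2=0, (8-8)^2=0, (6-6)^2=0, (3-7)^2=16, (5-1)^2=16, (1-5)^2=16
sum(d^2) = 64.
Step 3: rho = 1 - 6*64 / (8*(8^2 - 1)) = 1 - 384/504 = 0.238095.
Step 4: Under H0, t = rho * sqrt((n-2)/(1-rho^2)) = 0.6005 ~ t(6).
Step 5: Two-sided p-value from the t-distribution with 6 df = 0.570156.
Step 6: alpha = 0.1. fail to reject H0.

rho = 0.2381, p = 0.570156, fail to reject H0 at alpha = 0.1.


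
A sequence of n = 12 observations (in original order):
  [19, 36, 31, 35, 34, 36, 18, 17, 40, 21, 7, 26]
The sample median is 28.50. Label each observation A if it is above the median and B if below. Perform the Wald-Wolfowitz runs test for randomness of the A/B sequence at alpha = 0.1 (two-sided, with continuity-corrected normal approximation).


Step 1: Compute median = 28.50; label A = above, B = below.
Labels in order: BAAAAABBABBB  (n_A = 6, n_B = 6)
Step 2: Count runs R = 5.
Step 3: Under H0 (random ordering), E[R] = 2*n_A*n_B/(n_A+n_B) + 1 = 2*6*6/12 + 1 = 7.0000.
        Var[R] = 2*n_A*n_B*(2*n_A*n_B - n_A - n_B) / ((n_A+n_B)^2 * (n_A+n_B-1)) = 4320/1584 = 2.7273.
        SD[R] = 1.6514.
Step 4: Continuity-corrected z = (R + 0.5 - E[R]) / SD[R] = (5 + 0.5 - 7.0000) / 1.6514 = -0.9083.
Step 5: Two-sided p-value via normal approximation = 2*(1 - Phi(|z|)) = 0.363722.
Step 6: alpha = 0.1. fail to reject H0.

R = 5, z = -0.9083, p = 0.363722, fail to reject H0.


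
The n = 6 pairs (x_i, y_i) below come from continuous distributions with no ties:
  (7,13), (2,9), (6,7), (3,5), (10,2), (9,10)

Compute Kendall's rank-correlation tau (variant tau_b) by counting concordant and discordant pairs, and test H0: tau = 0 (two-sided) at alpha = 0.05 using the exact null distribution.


Step 1: Enumerate the 15 unordered pairs (i,j) with i<j and classify each by sign(x_j-x_i) * sign(y_j-y_i).
  (1,2):dx=-5,dy=-4->C; (1,3):dx=-1,dy=-6->C; (1,4):dx=-4,dy=-8->C; (1,5):dx=+3,dy=-11->D
  (1,6):dx=+2,dy=-3->D; (2,3):dx=+4,dy=-2->D; (2,4):dx=+1,dy=-4->D; (2,5):dx=+8,dy=-7->D
  (2,6):dx=+7,dy=+1->C; (3,4):dx=-3,dy=-2->C; (3,5):dx=+4,dy=-5->D; (3,6):dx=+3,dy=+3->C
  (4,5):dx=+7,dy=-3->D; (4,6):dx=+6,dy=+5->C; (5,6):dx=-1,dy=+8->D
Step 2: C = 7, D = 8, total pairs = 15.
Step 3: tau = (C - D)/(n(n-1)/2) = (7 - 8)/15 = -0.066667.
Step 4: Exact two-sided p-value (enumerate n! = 720 permutations of y under H0): p = 1.000000.
Step 5: alpha = 0.05. fail to reject H0.

tau_b = -0.0667 (C=7, D=8), p = 1.000000, fail to reject H0.


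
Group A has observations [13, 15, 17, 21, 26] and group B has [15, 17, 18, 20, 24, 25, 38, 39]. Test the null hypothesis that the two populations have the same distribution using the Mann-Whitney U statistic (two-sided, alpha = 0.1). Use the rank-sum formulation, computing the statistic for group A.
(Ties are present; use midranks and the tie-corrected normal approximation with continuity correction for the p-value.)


Step 1: Combine and sort all 13 observations; assign midranks.
sorted (value, group): (13,X), (15,X), (15,Y), (17,X), (17,Y), (18,Y), (20,Y), (21,X), (24,Y), (25,Y), (26,X), (38,Y), (39,Y)
ranks: 13->1, 15->2.5, 15->2.5, 17->4.5, 17->4.5, 18->6, 20->7, 21->8, 24->9, 25->10, 26->11, 38->12, 39->13
Step 2: Rank sum for X: R1 = 1 + 2.5 + 4.5 + 8 + 11 = 27.
Step 3: U_X = R1 - n1(n1+1)/2 = 27 - 5*6/2 = 27 - 15 = 12.
       U_Y = n1*n2 - U_X = 40 - 12 = 28.
Step 4: Ties are present, so use the tie-corrected normal approximation (with continuity correction) for the p-value.
Step 5: p-value = 0.270933; compare to alpha = 0.1. fail to reject H0.

U_X = 12, p = 0.270933, fail to reject H0 at alpha = 0.1.


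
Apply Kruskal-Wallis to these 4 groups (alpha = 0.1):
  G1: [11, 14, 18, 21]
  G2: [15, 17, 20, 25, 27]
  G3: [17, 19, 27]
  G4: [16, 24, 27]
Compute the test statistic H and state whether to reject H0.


Step 1: Combine all N = 15 observations and assign midranks.
sorted (value, group, rank): (11,G1,1), (14,G1,2), (15,G2,3), (16,G4,4), (17,G2,5.5), (17,G3,5.5), (18,G1,7), (19,G3,8), (20,G2,9), (21,G1,10), (24,G4,11), (25,G2,12), (27,G2,14), (27,G3,14), (27,G4,14)
Step 2: Sum ranks within each group.
R_1 = 20 (n_1 = 4)
R_2 = 43.5 (n_2 = 5)
R_3 = 27.5 (n_3 = 3)
R_4 = 29 (n_4 = 3)
Step 3: H = 12/(N(N+1)) * sum(R_i^2/n_i) - 3(N+1)
     = 12/(15*16) * (20^2/4 + 43.5^2/5 + 27.5^2/3 + 29^2/3) - 3*16
     = 0.050000 * 1010.87 - 48
     = 2.543333.
Step 4: Ties present; correction factor C = 1 - 30/(15^3 - 15) = 0.991071. Corrected H = 2.543333 / 0.991071 = 2.566246.
Step 5: Under H0, H ~ chi^2(3); p-value = 0.463438.
Step 6: alpha = 0.1. fail to reject H0.

H = 2.5662, df = 3, p = 0.463438, fail to reject H0.


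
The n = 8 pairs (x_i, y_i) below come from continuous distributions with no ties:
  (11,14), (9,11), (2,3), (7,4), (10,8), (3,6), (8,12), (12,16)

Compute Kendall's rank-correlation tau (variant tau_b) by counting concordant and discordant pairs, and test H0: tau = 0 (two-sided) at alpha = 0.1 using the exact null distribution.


Step 1: Enumerate the 28 unordered pairs (i,j) with i<j and classify each by sign(x_j-x_i) * sign(y_j-y_i).
  (1,2):dx=-2,dy=-3->C; (1,3):dx=-9,dy=-11->C; (1,4):dx=-4,dy=-10->C; (1,5):dx=-1,dy=-6->C
  (1,6):dx=-8,dy=-8->C; (1,7):dx=-3,dy=-2->C; (1,8):dx=+1,dy=+2->C; (2,3):dx=-7,dy=-8->C
  (2,4):dx=-2,dy=-7->C; (2,5):dx=+1,dy=-3->D; (2,6):dx=-6,dy=-5->C; (2,7):dx=-1,dy=+1->D
  (2,8):dx=+3,dy=+5->C; (3,4):dx=+5,dy=+1->C; (3,5):dx=+8,dy=+5->C; (3,6):dx=+1,dy=+3->C
  (3,7):dx=+6,dy=+9->C; (3,8):dx=+10,dy=+13->C; (4,5):dx=+3,dy=+4->C; (4,6):dx=-4,dy=+2->D
  (4,7):dx=+1,dy=+8->C; (4,8):dx=+5,dy=+12->C; (5,6):dx=-7,dy=-2->C; (5,7):dx=-2,dy=+4->D
  (5,8):dx=+2,dy=+8->C; (6,7):dx=+5,dy=+6->C; (6,8):dx=+9,dy=+10->C; (7,8):dx=+4,dy=+4->C
Step 2: C = 24, D = 4, total pairs = 28.
Step 3: tau = (C - D)/(n(n-1)/2) = (24 - 4)/28 = 0.714286.
Step 4: Exact two-sided p-value (enumerate n! = 40320 permutations of y under H0): p = 0.014137.
Step 5: alpha = 0.1. reject H0.

tau_b = 0.7143 (C=24, D=4), p = 0.014137, reject H0.


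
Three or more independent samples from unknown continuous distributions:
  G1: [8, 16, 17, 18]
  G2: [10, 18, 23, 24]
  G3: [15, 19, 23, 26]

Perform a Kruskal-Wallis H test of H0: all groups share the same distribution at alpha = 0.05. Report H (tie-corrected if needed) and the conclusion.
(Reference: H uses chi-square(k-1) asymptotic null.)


Step 1: Combine all N = 12 observations and assign midranks.
sorted (value, group, rank): (8,G1,1), (10,G2,2), (15,G3,3), (16,G1,4), (17,G1,5), (18,G1,6.5), (18,G2,6.5), (19,G3,8), (23,G2,9.5), (23,G3,9.5), (24,G2,11), (26,G3,12)
Step 2: Sum ranks within each group.
R_1 = 16.5 (n_1 = 4)
R_2 = 29 (n_2 = 4)
R_3 = 32.5 (n_3 = 4)
Step 3: H = 12/(N(N+1)) * sum(R_i^2/n_i) - 3(N+1)
     = 12/(12*13) * (16.5^2/4 + 29^2/4 + 32.5^2/4) - 3*13
     = 0.076923 * 542.375 - 39
     = 2.721154.
Step 4: Ties present; correction factor C = 1 - 12/(12^3 - 12) = 0.993007. Corrected H = 2.721154 / 0.993007 = 2.740317.
Step 5: Under H0, H ~ chi^2(2); p-value = 0.254067.
Step 6: alpha = 0.05. fail to reject H0.

H = 2.7403, df = 2, p = 0.254067, fail to reject H0.


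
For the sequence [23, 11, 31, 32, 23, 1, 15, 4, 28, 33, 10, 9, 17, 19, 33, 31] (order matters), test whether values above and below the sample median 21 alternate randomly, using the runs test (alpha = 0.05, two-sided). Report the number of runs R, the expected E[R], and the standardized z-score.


Step 1: Compute median = 21; label A = above, B = below.
Labels in order: ABAAABBBAABBBBAA  (n_A = 8, n_B = 8)
Step 2: Count runs R = 7.
Step 3: Under H0 (random ordering), E[R] = 2*n_A*n_B/(n_A+n_B) + 1 = 2*8*8/16 + 1 = 9.0000.
        Var[R] = 2*n_A*n_B*(2*n_A*n_B - n_A - n_B) / ((n_A+n_B)^2 * (n_A+n_B-1)) = 14336/3840 = 3.7333.
        SD[R] = 1.9322.
Step 4: Continuity-corrected z = (R + 0.5 - E[R]) / SD[R] = (7 + 0.5 - 9.0000) / 1.9322 = -0.7763.
Step 5: Two-sided p-value via normal approximation = 2*(1 - Phi(|z|)) = 0.437558.
Step 6: alpha = 0.05. fail to reject H0.

R = 7, z = -0.7763, p = 0.437558, fail to reject H0.


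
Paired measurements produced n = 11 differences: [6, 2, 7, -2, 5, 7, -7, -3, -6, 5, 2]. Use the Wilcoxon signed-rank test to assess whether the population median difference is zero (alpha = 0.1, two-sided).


Step 1: Drop any zero differences (none here) and take |d_i|.
|d| = [6, 2, 7, 2, 5, 7, 7, 3, 6, 5, 2]
Step 2: Midrank |d_i| (ties get averaged ranks).
ranks: |6|->7.5, |2|->2, |7|->10, |2|->2, |5|->5.5, |7|->10, |7|->10, |3|->4, |6|->7.5, |5|->5.5, |2|->2
Step 3: Attach original signs; sum ranks with positive sign and with negative sign.
W+ = 7.5 + 2 + 10 + 5.5 + 10 + 5.5 + 2 = 42.5
W- = 2 + 10 + 4 + 7.5 = 23.5
(Check: W+ + W- = 66 should equal n(n+1)/2 = 66.)
Step 4: Test statistic W = min(W+, W-) = 23.5.
Step 5: Ties in |d|, so use the tie-corrected normal approximation.
        E[W] = n(n+1)/4 = 11*12/4 = 33.
        Tie groups: |d|=2 (t=3), |d|=5 (t=2), |d|=6 (t=2), |d|=7 (t=3); sum(t^3 - t) = 60.
        Var[W] = n(n+1)(2n+1)/24 - sum(t^3-t)/48 = 3036/24 - 60/48 = 125.25.
        z = (W - E[W]) / sqrt(Var[W]) = (23.5 - 33) / 11.1915 = -0.8489.
        Two-sided p = 2*Phi(z) = 0.395961.
Step 6: alpha = 0.1. fail to reject H0.

W+ = 42.5, W- = 23.5, W = min = 23.5, p = 0.395961, fail to reject H0.


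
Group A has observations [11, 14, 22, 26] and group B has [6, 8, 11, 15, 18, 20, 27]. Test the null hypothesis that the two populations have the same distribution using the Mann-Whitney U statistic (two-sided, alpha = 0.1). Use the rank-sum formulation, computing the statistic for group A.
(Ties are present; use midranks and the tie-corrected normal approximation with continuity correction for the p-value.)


Step 1: Combine and sort all 11 observations; assign midranks.
sorted (value, group): (6,Y), (8,Y), (11,X), (11,Y), (14,X), (15,Y), (18,Y), (20,Y), (22,X), (26,X), (27,Y)
ranks: 6->1, 8->2, 11->3.5, 11->3.5, 14->5, 15->6, 18->7, 20->8, 22->9, 26->10, 27->11
Step 2: Rank sum for X: R1 = 3.5 + 5 + 9 + 10 = 27.5.
Step 3: U_X = R1 - n1(n1+1)/2 = 27.5 - 4*5/2 = 27.5 - 10 = 17.5.
       U_Y = n1*n2 - U_X = 28 - 17.5 = 10.5.
Step 4: Ties are present, so use the tie-corrected normal approximation (with continuity correction) for the p-value.
Step 5: p-value = 0.569872; compare to alpha = 0.1. fail to reject H0.

U_X = 17.5, p = 0.569872, fail to reject H0 at alpha = 0.1.


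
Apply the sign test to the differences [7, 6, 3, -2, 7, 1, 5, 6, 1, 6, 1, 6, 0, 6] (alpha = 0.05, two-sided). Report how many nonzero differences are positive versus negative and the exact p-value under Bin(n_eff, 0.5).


Step 1: Discard zero differences. Original n = 14; n_eff = number of nonzero differences = 13.
Nonzero differences (with sign): +7, +6, +3, -2, +7, +1, +5, +6, +1, +6, +1, +6, +6
Step 2: Count signs: positive = 12, negative = 1.
Step 3: Under H0: P(positive) = 0.5, so the number of positives S ~ Bin(13, 0.5).
Step 4: Two-sided exact p-value = sum of Bin(13,0.5) probabilities at or below the observed probability = 0.003418.
Step 5: alpha = 0.05. reject H0.

n_eff = 13, pos = 12, neg = 1, p = 0.003418, reject H0.


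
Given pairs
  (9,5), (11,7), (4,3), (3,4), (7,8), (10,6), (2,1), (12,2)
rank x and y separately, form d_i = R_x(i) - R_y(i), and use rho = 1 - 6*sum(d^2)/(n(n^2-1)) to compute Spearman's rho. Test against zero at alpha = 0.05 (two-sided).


Step 1: Rank x and y separately (midranks; no ties here).
rank(x): 9->5, 11->7, 4->3, 3->2, 7->4, 10->6, 2->1, 12->8
rank(y): 5->5, 7->7, 3->3, 4->4, 8->8, 6->6, 1->1, 2->2
Step 2: d_i = R_x(i) - R_y(i); compute d_i^2.
  (5-5)^2=0, (7-7)^2=0, (3-3)^2=0, (2-4)^2=4, (4-8)^2=16, (6-6)^2=0, (1-1)^2=0, (8-2)^2=36
sum(d^2) = 56.
Step 3: rho = 1 - 6*56 / (8*(8^2 - 1)) = 1 - 336/504 = 0.333333.
Step 4: Under H0, t = rho * sqrt((n-2)/(1-rho^2)) = 0.8660 ~ t(6).
Step 5: Two-sided p-value from the t-distribution with 6 df = 0.419753.
Step 6: alpha = 0.05. fail to reject H0.

rho = 0.3333, p = 0.419753, fail to reject H0 at alpha = 0.05.


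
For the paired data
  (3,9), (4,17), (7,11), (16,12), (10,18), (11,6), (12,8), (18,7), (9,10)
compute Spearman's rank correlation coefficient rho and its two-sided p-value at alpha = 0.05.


Step 1: Rank x and y separately (midranks; no ties here).
rank(x): 3->1, 4->2, 7->3, 16->8, 10->5, 11->6, 12->7, 18->9, 9->4
rank(y): 9->4, 17->8, 11->6, 12->7, 18->9, 6->1, 8->3, 7->2, 10->5
Step 2: d_i = R_x(i) - R_y(i); compute d_i^2.
  (1-4)^2=9, (2-8)^2=36, (3-6)^2=9, (8-7)^2=1, (5-9)^2=16, (6-1)^2=25, (7-3)^2=16, (9-2)^2=49, (4-5)^2=1
sum(d^2) = 162.
Step 3: rho = 1 - 6*162 / (9*(9^2 - 1)) = 1 - 972/720 = -0.350000.
Step 4: Under H0, t = rho * sqrt((n-2)/(1-rho^2)) = -0.9885 ~ t(7).
Step 5: Two-sided p-value from the t-distribution with 7 df = 0.355820.
Step 6: alpha = 0.05. fail to reject H0.

rho = -0.3500, p = 0.355820, fail to reject H0 at alpha = 0.05.


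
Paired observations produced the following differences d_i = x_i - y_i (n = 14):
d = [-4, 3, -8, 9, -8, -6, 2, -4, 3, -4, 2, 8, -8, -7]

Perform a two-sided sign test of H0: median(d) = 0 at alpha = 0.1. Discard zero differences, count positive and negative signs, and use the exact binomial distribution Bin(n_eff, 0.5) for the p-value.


Step 1: Discard zero differences. Original n = 14; n_eff = number of nonzero differences = 14.
Nonzero differences (with sign): -4, +3, -8, +9, -8, -6, +2, -4, +3, -4, +2, +8, -8, -7
Step 2: Count signs: positive = 6, negative = 8.
Step 3: Under H0: P(positive) = 0.5, so the number of positives S ~ Bin(14, 0.5).
Step 4: Two-sided exact p-value = sum of Bin(14,0.5) probabilities at or below the observed probability = 0.790527.
Step 5: alpha = 0.1. fail to reject H0.

n_eff = 14, pos = 6, neg = 8, p = 0.790527, fail to reject H0.


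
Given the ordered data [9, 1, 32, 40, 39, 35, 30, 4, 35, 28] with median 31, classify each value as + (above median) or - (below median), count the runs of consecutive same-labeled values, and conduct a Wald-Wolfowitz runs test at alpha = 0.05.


Step 1: Compute median = 31; label A = above, B = below.
Labels in order: BBAAAABBAB  (n_A = 5, n_B = 5)
Step 2: Count runs R = 5.
Step 3: Under H0 (random ordering), E[R] = 2*n_A*n_B/(n_A+n_B) + 1 = 2*5*5/10 + 1 = 6.0000.
        Var[R] = 2*n_A*n_B*(2*n_A*n_B - n_A - n_B) / ((n_A+n_B)^2 * (n_A+n_B-1)) = 2000/900 = 2.2222.
        SD[R] = 1.4907.
Step 4: Continuity-corrected z = (R + 0.5 - E[R]) / SD[R] = (5 + 0.5 - 6.0000) / 1.4907 = -0.3354.
Step 5: Two-sided p-value via normal approximation = 2*(1 - Phi(|z|)) = 0.737316.
Step 6: alpha = 0.05. fail to reject H0.

R = 5, z = -0.3354, p = 0.737316, fail to reject H0.


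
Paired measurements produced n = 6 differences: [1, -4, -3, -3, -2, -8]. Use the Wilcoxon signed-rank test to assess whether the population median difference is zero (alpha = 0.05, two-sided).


Step 1: Drop any zero differences (none here) and take |d_i|.
|d| = [1, 4, 3, 3, 2, 8]
Step 2: Midrank |d_i| (ties get averaged ranks).
ranks: |1|->1, |4|->5, |3|->3.5, |3|->3.5, |2|->2, |8|->6
Step 3: Attach original signs; sum ranks with positive sign and with negative sign.
W+ = 1 = 1
W- = 5 + 3.5 + 3.5 + 2 + 6 = 20
(Check: W+ + W- = 21 should equal n(n+1)/2 = 21.)
Step 4: Test statistic W = min(W+, W-) = 1.
Step 5: Ties in |d|, so use the tie-corrected normal approximation.
        E[W] = n(n+1)/4 = 6*7/4 = 10.5.
        Tie groups: |d|=3 (t=2); sum(t^3 - t) = 6.
        Var[W] = n(n+1)(2n+1)/24 - sum(t^3-t)/48 = 546/24 - 6/48 = 22.625.
        z = (W - E[W]) / sqrt(Var[W]) = (1 - 10.5) / 4.7566 = -1.9972.
        Two-sided p = 2*Phi(z) = 0.045800.
Step 6: alpha = 0.05. reject H0.

W+ = 1, W- = 20, W = min = 1, p = 0.045800, reject H0.


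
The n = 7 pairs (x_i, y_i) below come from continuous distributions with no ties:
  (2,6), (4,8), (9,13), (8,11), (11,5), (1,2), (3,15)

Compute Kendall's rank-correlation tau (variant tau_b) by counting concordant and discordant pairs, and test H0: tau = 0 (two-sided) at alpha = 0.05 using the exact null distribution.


Step 1: Enumerate the 21 unordered pairs (i,j) with i<j and classify each by sign(x_j-x_i) * sign(y_j-y_i).
  (1,2):dx=+2,dy=+2->C; (1,3):dx=+7,dy=+7->C; (1,4):dx=+6,dy=+5->C; (1,5):dx=+9,dy=-1->D
  (1,6):dx=-1,dy=-4->C; (1,7):dx=+1,dy=+9->C; (2,3):dx=+5,dy=+5->C; (2,4):dx=+4,dy=+3->C
  (2,5):dx=+7,dy=-3->D; (2,6):dx=-3,dy=-6->C; (2,7):dx=-1,dy=+7->D; (3,4):dx=-1,dy=-2->C
  (3,5):dx=+2,dy=-8->D; (3,6):dx=-8,dy=-11->C; (3,7):dx=-6,dy=+2->D; (4,5):dx=+3,dy=-6->D
  (4,6):dx=-7,dy=-9->C; (4,7):dx=-5,dy=+4->D; (5,6):dx=-10,dy=-3->C; (5,7):dx=-8,dy=+10->D
  (6,7):dx=+2,dy=+13->C
Step 2: C = 13, D = 8, total pairs = 21.
Step 3: tau = (C - D)/(n(n-1)/2) = (13 - 8)/21 = 0.238095.
Step 4: Exact two-sided p-value (enumerate n! = 5040 permutations of y under H0): p = 0.561905.
Step 5: alpha = 0.05. fail to reject H0.

tau_b = 0.2381 (C=13, D=8), p = 0.561905, fail to reject H0.


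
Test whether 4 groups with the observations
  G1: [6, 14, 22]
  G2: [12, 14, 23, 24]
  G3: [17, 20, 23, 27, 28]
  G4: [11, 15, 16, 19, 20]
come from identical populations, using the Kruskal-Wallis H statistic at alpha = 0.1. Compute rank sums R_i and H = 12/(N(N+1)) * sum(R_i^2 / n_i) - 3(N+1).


Step 1: Combine all N = 17 observations and assign midranks.
sorted (value, group, rank): (6,G1,1), (11,G4,2), (12,G2,3), (14,G1,4.5), (14,G2,4.5), (15,G4,6), (16,G4,7), (17,G3,8), (19,G4,9), (20,G3,10.5), (20,G4,10.5), (22,G1,12), (23,G2,13.5), (23,G3,13.5), (24,G2,15), (27,G3,16), (28,G3,17)
Step 2: Sum ranks within each group.
R_1 = 17.5 (n_1 = 3)
R_2 = 36 (n_2 = 4)
R_3 = 65 (n_3 = 5)
R_4 = 34.5 (n_4 = 5)
Step 3: H = 12/(N(N+1)) * sum(R_i^2/n_i) - 3(N+1)
     = 12/(17*18) * (17.5^2/3 + 36^2/4 + 65^2/5 + 34.5^2/5) - 3*18
     = 0.039216 * 1509.13 - 54
     = 5.181699.
Step 4: Ties present; correction factor C = 1 - 18/(17^3 - 17) = 0.996324. Corrected H = 5.181699 / 0.996324 = 5.200820.
Step 5: Under H0, H ~ chi^2(3); p-value = 0.157669.
Step 6: alpha = 0.1. fail to reject H0.

H = 5.2008, df = 3, p = 0.157669, fail to reject H0.


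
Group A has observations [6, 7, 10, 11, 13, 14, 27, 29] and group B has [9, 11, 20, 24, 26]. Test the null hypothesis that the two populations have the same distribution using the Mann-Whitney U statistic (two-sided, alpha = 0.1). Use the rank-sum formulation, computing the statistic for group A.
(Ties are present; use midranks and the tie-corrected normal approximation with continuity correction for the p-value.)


Step 1: Combine and sort all 13 observations; assign midranks.
sorted (value, group): (6,X), (7,X), (9,Y), (10,X), (11,X), (11,Y), (13,X), (14,X), (20,Y), (24,Y), (26,Y), (27,X), (29,X)
ranks: 6->1, 7->2, 9->3, 10->4, 11->5.5, 11->5.5, 13->7, 14->8, 20->9, 24->10, 26->11, 27->12, 29->13
Step 2: Rank sum for X: R1 = 1 + 2 + 4 + 5.5 + 7 + 8 + 12 + 13 = 52.5.
Step 3: U_X = R1 - n1(n1+1)/2 = 52.5 - 8*9/2 = 52.5 - 36 = 16.5.
       U_Y = n1*n2 - U_X = 40 - 16.5 = 23.5.
Step 4: Ties are present, so use the tie-corrected normal approximation (with continuity correction) for the p-value.
Step 5: p-value = 0.660111; compare to alpha = 0.1. fail to reject H0.

U_X = 16.5, p = 0.660111, fail to reject H0 at alpha = 0.1.


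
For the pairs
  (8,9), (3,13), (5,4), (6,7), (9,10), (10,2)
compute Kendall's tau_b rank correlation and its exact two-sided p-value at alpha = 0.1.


Step 1: Enumerate the 15 unordered pairs (i,j) with i<j and classify each by sign(x_j-x_i) * sign(y_j-y_i).
  (1,2):dx=-5,dy=+4->D; (1,3):dx=-3,dy=-5->C; (1,4):dx=-2,dy=-2->C; (1,5):dx=+1,dy=+1->C
  (1,6):dx=+2,dy=-7->D; (2,3):dx=+2,dy=-9->D; (2,4):dx=+3,dy=-6->D; (2,5):dx=+6,dy=-3->D
  (2,6):dx=+7,dy=-11->D; (3,4):dx=+1,dy=+3->C; (3,5):dx=+4,dy=+6->C; (3,6):dx=+5,dy=-2->D
  (4,5):dx=+3,dy=+3->C; (4,6):dx=+4,dy=-5->D; (5,6):dx=+1,dy=-8->D
Step 2: C = 6, D = 9, total pairs = 15.
Step 3: tau = (C - D)/(n(n-1)/2) = (6 - 9)/15 = -0.200000.
Step 4: Exact two-sided p-value (enumerate n! = 720 permutations of y under H0): p = 0.719444.
Step 5: alpha = 0.1. fail to reject H0.

tau_b = -0.2000 (C=6, D=9), p = 0.719444, fail to reject H0.


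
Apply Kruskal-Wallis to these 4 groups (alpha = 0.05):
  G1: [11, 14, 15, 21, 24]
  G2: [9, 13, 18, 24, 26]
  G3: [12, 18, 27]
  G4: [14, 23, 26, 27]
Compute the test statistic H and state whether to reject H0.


Step 1: Combine all N = 17 observations and assign midranks.
sorted (value, group, rank): (9,G2,1), (11,G1,2), (12,G3,3), (13,G2,4), (14,G1,5.5), (14,G4,5.5), (15,G1,7), (18,G2,8.5), (18,G3,8.5), (21,G1,10), (23,G4,11), (24,G1,12.5), (24,G2,12.5), (26,G2,14.5), (26,G4,14.5), (27,G3,16.5), (27,G4,16.5)
Step 2: Sum ranks within each group.
R_1 = 37 (n_1 = 5)
R_2 = 40.5 (n_2 = 5)
R_3 = 28 (n_3 = 3)
R_4 = 47.5 (n_4 = 4)
Step 3: H = 12/(N(N+1)) * sum(R_i^2/n_i) - 3(N+1)
     = 12/(17*18) * (37^2/5 + 40.5^2/5 + 28^2/3 + 47.5^2/4) - 3*18
     = 0.039216 * 1427.25 - 54
     = 1.970425.
Step 4: Ties present; correction factor C = 1 - 30/(17^3 - 17) = 0.993873. Corrected H = 1.970425 / 0.993873 = 1.982573.
Step 5: Under H0, H ~ chi^2(3); p-value = 0.576032.
Step 6: alpha = 0.05. fail to reject H0.

H = 1.9826, df = 3, p = 0.576032, fail to reject H0.


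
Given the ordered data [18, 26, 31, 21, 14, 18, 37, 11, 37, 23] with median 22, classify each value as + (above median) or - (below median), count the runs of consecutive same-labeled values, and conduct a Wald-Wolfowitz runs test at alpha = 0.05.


Step 1: Compute median = 22; label A = above, B = below.
Labels in order: BAABBBABAA  (n_A = 5, n_B = 5)
Step 2: Count runs R = 6.
Step 3: Under H0 (random ordering), E[R] = 2*n_A*n_B/(n_A+n_B) + 1 = 2*5*5/10 + 1 = 6.0000.
        Var[R] = 2*n_A*n_B*(2*n_A*n_B - n_A - n_B) / ((n_A+n_B)^2 * (n_A+n_B-1)) = 2000/900 = 2.2222.
        SD[R] = 1.4907.
Step 4: R = E[R], so z = 0 with no continuity correction.
Step 5: Two-sided p-value via normal approximation = 2*(1 - Phi(|z|)) = 1.000000.
Step 6: alpha = 0.05. fail to reject H0.

R = 6, z = 0.0000, p = 1.000000, fail to reject H0.


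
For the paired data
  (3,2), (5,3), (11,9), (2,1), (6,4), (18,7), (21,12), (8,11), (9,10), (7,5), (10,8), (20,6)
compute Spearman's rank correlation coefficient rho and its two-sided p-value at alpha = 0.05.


Step 1: Rank x and y separately (midranks; no ties here).
rank(x): 3->2, 5->3, 11->9, 2->1, 6->4, 18->10, 21->12, 8->6, 9->7, 7->5, 10->8, 20->11
rank(y): 2->2, 3->3, 9->9, 1->1, 4->4, 7->7, 12->12, 11->11, 10->10, 5->5, 8->8, 6->6
Step 2: d_i = R_x(i) - R_y(i); compute d_i^2.
  (2-2)^2=0, (3-3)^2=0, (9-9)^2=0, (1-1)^2=0, (4-4)^2=0, (10-7)^2=9, (12-12)^2=0, (6-11)^2=25, (7-10)^2=9, (5-5)^2=0, (8-8)^2=0, (11-6)^2=25
sum(d^2) = 68.
Step 3: rho = 1 - 6*68 / (12*(12^2 - 1)) = 1 - 408/1716 = 0.762238.
Step 4: Under H0, t = rho * sqrt((n-2)/(1-rho^2)) = 3.7238 ~ t(10).
Step 5: Two-sided p-value from the t-distribution with 10 df = 0.003950.
Step 6: alpha = 0.05. reject H0.

rho = 0.7622, p = 0.003950, reject H0 at alpha = 0.05.


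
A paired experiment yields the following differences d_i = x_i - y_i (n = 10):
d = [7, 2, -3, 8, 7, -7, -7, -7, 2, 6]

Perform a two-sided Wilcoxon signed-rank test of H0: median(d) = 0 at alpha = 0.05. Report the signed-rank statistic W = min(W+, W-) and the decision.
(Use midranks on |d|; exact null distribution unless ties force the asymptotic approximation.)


Step 1: Drop any zero differences (none here) and take |d_i|.
|d| = [7, 2, 3, 8, 7, 7, 7, 7, 2, 6]
Step 2: Midrank |d_i| (ties get averaged ranks).
ranks: |7|->7, |2|->1.5, |3|->3, |8|->10, |7|->7, |7|->7, |7|->7, |7|->7, |2|->1.5, |6|->4
Step 3: Attach original signs; sum ranks with positive sign and with negative sign.
W+ = 7 + 1.5 + 10 + 7 + 1.5 + 4 = 31
W- = 3 + 7 + 7 + 7 = 24
(Check: W+ + W- = 55 should equal n(n+1)/2 = 55.)
Step 4: Test statistic W = min(W+, W-) = 24.
Step 5: Ties in |d|, so use the tie-corrected normal approximation.
        E[W] = n(n+1)/4 = 10*11/4 = 27.5.
        Tie groups: |d|=2 (t=2), |d|=7 (t=5); sum(t^3 - t) = 126.
        Var[W] = n(n+1)(2n+1)/24 - sum(t^3-t)/48 = 2310/24 - 126/48 = 93.625.
        z = (W - E[W]) / sqrt(Var[W]) = (24 - 27.5) / 9.6760 = -0.3617.
        Two-sided p = 2*Phi(z) = 0.717562.
Step 6: alpha = 0.05. fail to reject H0.

W+ = 31, W- = 24, W = min = 24, p = 0.717562, fail to reject H0.


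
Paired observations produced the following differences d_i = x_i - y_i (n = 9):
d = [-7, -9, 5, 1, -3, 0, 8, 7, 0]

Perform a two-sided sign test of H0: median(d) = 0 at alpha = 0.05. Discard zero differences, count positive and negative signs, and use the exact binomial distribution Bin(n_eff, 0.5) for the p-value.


Step 1: Discard zero differences. Original n = 9; n_eff = number of nonzero differences = 7.
Nonzero differences (with sign): -7, -9, +5, +1, -3, +8, +7
Step 2: Count signs: positive = 4, negative = 3.
Step 3: Under H0: P(positive) = 0.5, so the number of positives S ~ Bin(7, 0.5).
Step 4: Two-sided exact p-value = sum of Bin(7,0.5) probabilities at or below the observed probability = 1.000000.
Step 5: alpha = 0.05. fail to reject H0.

n_eff = 7, pos = 4, neg = 3, p = 1.000000, fail to reject H0.


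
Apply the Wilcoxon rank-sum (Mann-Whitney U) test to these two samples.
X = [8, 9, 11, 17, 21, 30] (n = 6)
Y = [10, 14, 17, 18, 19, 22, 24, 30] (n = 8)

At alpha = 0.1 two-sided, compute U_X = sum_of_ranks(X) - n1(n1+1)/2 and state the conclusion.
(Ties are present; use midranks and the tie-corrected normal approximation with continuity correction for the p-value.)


Step 1: Combine and sort all 14 observations; assign midranks.
sorted (value, group): (8,X), (9,X), (10,Y), (11,X), (14,Y), (17,X), (17,Y), (18,Y), (19,Y), (21,X), (22,Y), (24,Y), (30,X), (30,Y)
ranks: 8->1, 9->2, 10->3, 11->4, 14->5, 17->6.5, 17->6.5, 18->8, 19->9, 21->10, 22->11, 24->12, 30->13.5, 30->13.5
Step 2: Rank sum for X: R1 = 1 + 2 + 4 + 6.5 + 10 + 13.5 = 37.
Step 3: U_X = R1 - n1(n1+1)/2 = 37 - 6*7/2 = 37 - 21 = 16.
       U_Y = n1*n2 - U_X = 48 - 16 = 32.
Step 4: Ties are present, so use the tie-corrected normal approximation (with continuity correction) for the p-value.
Step 5: p-value = 0.331857; compare to alpha = 0.1. fail to reject H0.

U_X = 16, p = 0.331857, fail to reject H0 at alpha = 0.1.


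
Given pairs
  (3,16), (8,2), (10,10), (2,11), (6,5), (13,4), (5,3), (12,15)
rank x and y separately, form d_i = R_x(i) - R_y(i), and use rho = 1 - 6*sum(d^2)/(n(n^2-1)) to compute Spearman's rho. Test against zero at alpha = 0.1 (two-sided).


Step 1: Rank x and y separately (midranks; no ties here).
rank(x): 3->2, 8->5, 10->6, 2->1, 6->4, 13->8, 5->3, 12->7
rank(y): 16->8, 2->1, 10->5, 11->6, 5->4, 4->3, 3->2, 15->7
Step 2: d_i = R_x(i) - R_y(i); compute d_i^2.
  (2-8)^2=36, (5-1)^2=16, (6-5)^2=1, (1-6)^2=25, (4-4)^2=0, (8-3)^2=25, (3-2)^2=1, (7-7)^2=0
sum(d^2) = 104.
Step 3: rho = 1 - 6*104 / (8*(8^2 - 1)) = 1 - 624/504 = -0.238095.
Step 4: Under H0, t = rho * sqrt((n-2)/(1-rho^2)) = -0.6005 ~ t(6).
Step 5: Two-sided p-value from the t-distribution with 6 df = 0.570156.
Step 6: alpha = 0.1. fail to reject H0.

rho = -0.2381, p = 0.570156, fail to reject H0 at alpha = 0.1.
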